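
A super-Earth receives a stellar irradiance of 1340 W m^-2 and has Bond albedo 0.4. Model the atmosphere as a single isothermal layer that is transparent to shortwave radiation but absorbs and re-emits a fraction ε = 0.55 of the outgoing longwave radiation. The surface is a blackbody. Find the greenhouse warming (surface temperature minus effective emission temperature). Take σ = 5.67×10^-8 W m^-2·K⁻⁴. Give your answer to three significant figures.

At the top of the atmosphere, σT_e⁴ = S(1−α)/4 = 201.0 W m^-2, giving T_e = 244.0 K.
For a single slab of emissivity ε, T_s⁴ = 2T_e⁴/(2−ε); thus T_s = 244.0·(1.379)^(1/4) = 264.4 K.
Greenhouse warming: T_s − T_e = 20.43 K.

20.4 K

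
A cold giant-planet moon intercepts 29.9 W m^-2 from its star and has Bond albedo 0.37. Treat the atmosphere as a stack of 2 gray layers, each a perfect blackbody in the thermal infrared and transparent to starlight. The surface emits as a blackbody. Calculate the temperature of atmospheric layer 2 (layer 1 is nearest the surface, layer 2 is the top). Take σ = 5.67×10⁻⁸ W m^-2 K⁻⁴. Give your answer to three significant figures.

95.5 K

OLR = S(1−α)/4 = 4.709 W m^-2; the top layer radiates at T_e = 95.46 K.
Each opaque layer satisfies 2T_j⁴ = T_{j−1}⁴ + T_{j+1}⁴, giving T_k⁴ = (N+1−k)T_e⁴.
With k = 2: T_2 = (2+1−2)^¼·95.46 K = 95.46 K.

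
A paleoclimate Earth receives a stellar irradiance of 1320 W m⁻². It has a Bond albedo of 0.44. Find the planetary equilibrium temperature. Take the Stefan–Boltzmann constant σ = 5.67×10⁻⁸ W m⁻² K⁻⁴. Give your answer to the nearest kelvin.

239 kelvin

Averaging over the sphere, the absorbed flux is S(1−α)/4 = 184.8 W m⁻².
Set σT⁴ = 184.8 → T = (184.8/σ)^(1/4) = 238.9 K.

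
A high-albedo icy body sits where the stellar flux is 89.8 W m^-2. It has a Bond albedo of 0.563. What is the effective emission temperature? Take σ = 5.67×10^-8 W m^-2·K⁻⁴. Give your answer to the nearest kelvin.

115 K

Absorbed flux (global mean): S(1−α)/4 = 89.80·0.437/4 = 9.811 W m^-2.
Set σT⁴ = 9.811 → T = (9.811/σ)^(1/4) = 114.7 K.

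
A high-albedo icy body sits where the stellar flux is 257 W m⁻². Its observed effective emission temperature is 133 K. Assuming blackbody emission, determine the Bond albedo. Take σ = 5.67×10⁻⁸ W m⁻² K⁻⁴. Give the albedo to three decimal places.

From σT⁴ = S(1−α)/4 we invert for α: 1−α = 4σT⁴/S.
σT⁴ = 17.74 W m⁻², so 4σT⁴ = 70.97 W m⁻².
Hence α = 1 − 70.97/257.0 = 0.7239.

0.724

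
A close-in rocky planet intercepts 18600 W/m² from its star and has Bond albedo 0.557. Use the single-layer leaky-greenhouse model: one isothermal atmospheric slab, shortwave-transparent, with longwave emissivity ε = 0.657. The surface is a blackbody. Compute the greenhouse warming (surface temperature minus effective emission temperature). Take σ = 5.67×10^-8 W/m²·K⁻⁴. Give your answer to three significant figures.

The planet radiates to space at T_e = [S(1−α)/(4σ)]^(1/4) = 436.6 K.
For a single slab of emissivity ε, T_s⁴ = 2T_e⁴/(2−ε); thus T_s = 436.6·(1.489)^(1/4) = 482.3 K.
T_s − T_e = 482.3 − 436.6 = 45.70 K.

45.7 K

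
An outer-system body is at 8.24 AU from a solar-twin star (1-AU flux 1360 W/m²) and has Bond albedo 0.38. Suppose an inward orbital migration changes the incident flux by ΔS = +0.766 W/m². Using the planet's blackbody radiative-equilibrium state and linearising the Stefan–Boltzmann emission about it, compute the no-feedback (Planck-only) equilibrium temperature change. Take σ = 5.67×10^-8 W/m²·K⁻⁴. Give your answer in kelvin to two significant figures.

0.82 K

Irradiance scales as 1/d², so S = 1360 W/m² × (1/8.24)² = 20.03 W/m².
Reference equilibrium: T_e = [S(1−α)/(4σ)]^(1/4) = 86.02 K.
TOA radiative forcing: ΔF = (1−α)ΔS/4 = 0.62·(+0.766)/4 = 0.1187 W/m².
Planck response: λ_P = 4σT_e³ = 4·5.67×10⁻⁸·(86.02)³ = 0.1444 W/m²/K.
Hence the no-feedback warming is ΔF/(4σT_e³) = 0.822 K.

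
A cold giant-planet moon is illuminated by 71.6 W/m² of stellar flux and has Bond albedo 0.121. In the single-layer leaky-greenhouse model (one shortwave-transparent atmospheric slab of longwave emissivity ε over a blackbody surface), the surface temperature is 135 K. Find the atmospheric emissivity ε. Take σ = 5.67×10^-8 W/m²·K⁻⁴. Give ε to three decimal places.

TOA balance gives T_e = 129.1 K.
Inverting T_s⁴ = 2T_e⁴/(2−ε): (T_e/T_s)⁴ = 0.8355, so ε = 2(1 − 0.8355) = 0.3291.

0.329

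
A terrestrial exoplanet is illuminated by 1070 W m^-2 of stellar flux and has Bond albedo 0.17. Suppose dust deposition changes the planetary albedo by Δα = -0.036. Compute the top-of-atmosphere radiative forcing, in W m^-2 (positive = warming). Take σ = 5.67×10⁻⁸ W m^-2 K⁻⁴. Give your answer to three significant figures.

9.63 W m^-2

TOA radiative forcing: ΔF = −S·Δα/4 = −1070·(-0.036)/4 = 9.630 W m^-2.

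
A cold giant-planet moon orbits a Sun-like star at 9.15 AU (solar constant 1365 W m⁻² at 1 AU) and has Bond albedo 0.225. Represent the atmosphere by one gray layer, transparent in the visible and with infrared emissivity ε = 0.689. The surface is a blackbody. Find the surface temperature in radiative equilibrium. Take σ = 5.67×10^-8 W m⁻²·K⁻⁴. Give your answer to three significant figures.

96.0 K

By the inverse-square law, S = 1365/9.15² = 16.30 W m⁻².
The planet radiates to space at T_e = [S(1−α)/(4σ)]^(1/4) = 86.39 K.
The surface balance (absorbed SW + ε·downward IR = σT_s⁴) with T_a⁴ = T_s⁴/2 reduces to T_s = T_e·[2/(2−ε)]^¼ = 96.02 K.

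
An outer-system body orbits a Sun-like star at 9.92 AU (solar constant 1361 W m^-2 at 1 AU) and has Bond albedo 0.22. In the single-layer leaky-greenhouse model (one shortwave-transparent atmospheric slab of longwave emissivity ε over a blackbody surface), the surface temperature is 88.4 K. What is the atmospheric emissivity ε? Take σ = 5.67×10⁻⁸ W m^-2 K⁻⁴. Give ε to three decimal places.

By the inverse-square law, S = 1361/9.92² = 13.83 W m^-2.
TOA balance gives T_e = 83.05 K.
Inverting T_s⁴ = 2T_e⁴/(2−ε): (T_e/T_s)⁴ = 0.7789, so ε = 2(1 − 0.7789) = 0.4422.

0.442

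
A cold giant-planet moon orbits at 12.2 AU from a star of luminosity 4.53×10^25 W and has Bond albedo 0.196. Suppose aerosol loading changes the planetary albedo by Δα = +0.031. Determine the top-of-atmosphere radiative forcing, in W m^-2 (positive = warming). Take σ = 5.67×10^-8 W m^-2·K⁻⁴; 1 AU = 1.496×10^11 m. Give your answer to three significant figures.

d = 12.2 × 1.496×10^11 m = 1.825×10^12 m.
Flux at the orbit: S = L/(4πd²) = 4.53×10^25/(4π·(1.83×10^12)²) = 1.082 W m^-2.
The change in absorbed flux is Δ[S(1−α)/4] = −SΔα/4 = -0.008387 W m^-2.

-0.00839 W m^-2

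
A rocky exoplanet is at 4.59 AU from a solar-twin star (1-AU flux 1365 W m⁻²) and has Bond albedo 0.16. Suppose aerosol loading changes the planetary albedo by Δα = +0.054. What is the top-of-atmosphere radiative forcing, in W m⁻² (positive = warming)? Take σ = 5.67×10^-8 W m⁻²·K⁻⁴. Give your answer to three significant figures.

-0.875 W m⁻²

Irradiance scales as 1/d², so S = 1365 W m⁻² × (1/4.59)² = 64.79 W m⁻².
TOA radiative forcing: ΔF = −S·Δα/4 = −64.79·(+0.054)/4 = -0.8747 W m⁻².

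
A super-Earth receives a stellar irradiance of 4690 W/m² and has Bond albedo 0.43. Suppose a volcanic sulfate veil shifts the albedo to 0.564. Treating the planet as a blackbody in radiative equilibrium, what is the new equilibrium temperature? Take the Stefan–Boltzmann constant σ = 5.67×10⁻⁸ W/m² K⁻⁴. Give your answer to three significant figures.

308 K

T₂ = [S(1−α₂)/(4σ)]^(1/4) = [4690·0.436/(4σ)]^(1/4) = 308.1 K.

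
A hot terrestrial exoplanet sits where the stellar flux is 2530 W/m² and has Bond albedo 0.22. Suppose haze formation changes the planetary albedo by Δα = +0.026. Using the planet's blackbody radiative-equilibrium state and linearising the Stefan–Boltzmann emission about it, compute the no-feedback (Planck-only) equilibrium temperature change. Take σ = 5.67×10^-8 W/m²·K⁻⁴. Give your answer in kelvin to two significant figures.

Unperturbed T_e = [2530·(1−0.22)/(4σ)]^¼ = 305.4 K.
The change in absorbed flux is Δ[S(1−α)/4] = −SΔα/4 = -16.45 W/m².
Linearising σT⁴ gives d(σT⁴)/dT = 4σT_e³ = 6.461 W/m² per K.
Hence the no-feedback warming is ΔF/(4σT_e³) = -2.55 K.

-2.5 kelvin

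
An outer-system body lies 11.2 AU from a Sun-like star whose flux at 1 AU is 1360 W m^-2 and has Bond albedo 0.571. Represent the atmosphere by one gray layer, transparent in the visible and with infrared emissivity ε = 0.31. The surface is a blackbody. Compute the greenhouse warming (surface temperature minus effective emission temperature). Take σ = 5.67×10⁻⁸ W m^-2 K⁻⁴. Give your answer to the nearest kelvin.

3 K

Flux at the orbit: S = 1360/(11.2)² = 10.84 W m^-2.
At the top of the atmosphere, σT_e⁴ = S(1−α)/4 = 1.163 W m^-2, giving T_e = 67.29 K.
Surface balance with a leaky layer gives σT_s⁴ = σT_e⁴·2/(2−ε), so T_s = T_e·[2/(2−0.31)]^(1/4) = 70.19 K.
The atmosphere warms the surface by 2.894 K.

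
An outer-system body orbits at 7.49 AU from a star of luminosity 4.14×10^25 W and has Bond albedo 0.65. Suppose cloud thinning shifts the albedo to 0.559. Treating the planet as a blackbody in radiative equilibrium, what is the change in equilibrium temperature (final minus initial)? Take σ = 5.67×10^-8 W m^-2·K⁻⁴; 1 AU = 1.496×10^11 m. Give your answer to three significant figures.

2.67 K

d = 7.49 × 1.496×10^11 m = 1.121×10^12 m.
Flux at the orbit: S = L/(4πd²) = 4.14×10^25/(4π·(1.12×10^12)²) = 2.624 W m^-2.
Initial: T₁ = [S(1−0.65)/(4σ)]^(1/4) = 44.86 K.
With α = 0.559, T₂ = 47.53 K.
ΔT = T₂ − T₁ = 2.668 K.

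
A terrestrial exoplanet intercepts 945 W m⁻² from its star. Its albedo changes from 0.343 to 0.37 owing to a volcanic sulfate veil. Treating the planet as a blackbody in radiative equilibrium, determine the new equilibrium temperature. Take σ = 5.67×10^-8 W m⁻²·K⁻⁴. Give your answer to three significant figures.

T₂ = [S(1−α₂)/(4σ)]^(1/4) = [945.0·0.63/(4σ)]^(1/4) = 226.4 K.

226 kelvin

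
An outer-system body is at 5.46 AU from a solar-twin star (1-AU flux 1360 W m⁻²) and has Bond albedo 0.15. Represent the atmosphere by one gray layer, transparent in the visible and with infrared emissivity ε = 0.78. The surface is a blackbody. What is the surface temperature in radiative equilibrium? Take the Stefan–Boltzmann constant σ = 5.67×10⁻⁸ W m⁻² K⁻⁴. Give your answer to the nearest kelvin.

Flux at the orbit: S = 1360/(5.46)² = 45.62 W m⁻².
At the top of the atmosphere, σT_e⁴ = S(1−α)/4 = 9.694 W m⁻², giving T_e = 114.3 K.
The surface balance (absorbed SW + ε·downward IR = σT_s⁴) with T_a⁴ = T_s⁴/2 reduces to T_s = T_e·[2/(2−ε)]^¼ = 129.4 K.

129 kelvin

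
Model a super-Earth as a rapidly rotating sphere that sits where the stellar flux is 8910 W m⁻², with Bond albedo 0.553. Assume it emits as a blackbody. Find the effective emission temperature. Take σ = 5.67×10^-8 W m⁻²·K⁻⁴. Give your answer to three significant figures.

364 K

The planet absorbs (1−α)S over its disc πR² and re-emits over 4πR², so the mean absorbed flux is (1−0.553)·8910/4 = 995.7 W m⁻².
Set σT⁴ = 995.7 → T = (995.7/σ)^(1/4) = 364.0 K.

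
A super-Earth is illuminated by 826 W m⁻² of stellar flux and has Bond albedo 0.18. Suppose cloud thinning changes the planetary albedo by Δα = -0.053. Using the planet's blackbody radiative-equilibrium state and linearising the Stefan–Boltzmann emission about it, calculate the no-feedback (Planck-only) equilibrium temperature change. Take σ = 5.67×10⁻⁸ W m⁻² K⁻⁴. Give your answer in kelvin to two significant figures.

3.8 kelvin

The baseline emission temperature is T_e = 233.8 K.
ΔF = −(S/4)Δα = −(826.0/4)×(-0.053) = 10.94 W m⁻².
The Planck feedback parameter is 4σT_e³ = 2.897 W m⁻²/K.
Hence the no-feedback warming is ΔF/(4σT_e³) = 3.78 K.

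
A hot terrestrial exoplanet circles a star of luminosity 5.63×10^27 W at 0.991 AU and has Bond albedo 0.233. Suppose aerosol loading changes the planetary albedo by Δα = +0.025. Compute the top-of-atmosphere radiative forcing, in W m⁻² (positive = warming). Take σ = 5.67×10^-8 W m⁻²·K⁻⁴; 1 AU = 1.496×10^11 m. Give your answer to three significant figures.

-127 W m⁻²

Orbital distance: d = 0.991 AU = 1.483×10^11 m.
S = L/(4πd²) = 20380 W m⁻².
The change in absorbed flux is Δ[S(1−α)/4] = −SΔα/4 = -127.4 W m⁻².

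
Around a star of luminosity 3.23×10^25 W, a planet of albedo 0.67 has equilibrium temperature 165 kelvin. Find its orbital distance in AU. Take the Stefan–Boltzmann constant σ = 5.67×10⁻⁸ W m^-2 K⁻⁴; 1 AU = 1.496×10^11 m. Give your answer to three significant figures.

0.475 AU

Energy balance gives S = 4σT⁴/(1−α) = 509.4 W m^-2.
From L = 4πd²S, d = √(3.23×10^25/(4π·509.4)) = 7.103×10^10 m = 0.4748 AU.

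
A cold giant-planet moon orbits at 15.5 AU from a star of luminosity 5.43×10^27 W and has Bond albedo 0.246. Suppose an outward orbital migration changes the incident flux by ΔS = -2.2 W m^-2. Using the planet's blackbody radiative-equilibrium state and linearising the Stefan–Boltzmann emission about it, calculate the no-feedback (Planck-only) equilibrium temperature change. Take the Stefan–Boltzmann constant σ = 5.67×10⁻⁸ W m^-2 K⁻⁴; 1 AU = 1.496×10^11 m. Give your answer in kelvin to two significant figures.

Orbital distance: d = 15.5 AU = 2.319×10^12 m.
Flux at the orbit: S = L/(4πd²) = 5.43×10^27/(4π·(2.32×10^12)²) = 80.36 W m^-2.
The baseline emission temperature is T_e = 127.8 K.
TOA radiative forcing: ΔF = (1−α)ΔS/4 = 0.754·(-2.2)/4 = -0.4147 W m^-2.
Planck response: λ_P = 4σT_e³ = 4·5.67×10⁻⁸·(127.8)³ = 0.4740 W m^-2/K.
So ΔT₀ = -0.4147/0.4740 = -0.875 K.

-0.87 K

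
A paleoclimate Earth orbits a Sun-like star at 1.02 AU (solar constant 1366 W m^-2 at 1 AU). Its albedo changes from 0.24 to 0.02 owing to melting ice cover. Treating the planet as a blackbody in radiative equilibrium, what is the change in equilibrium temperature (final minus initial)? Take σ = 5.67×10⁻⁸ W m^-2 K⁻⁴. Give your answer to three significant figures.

16.9 kelvin

Irradiance scales as 1/d², so S = 1366 W m^-2 × (1/1.02)² = 1313 W m^-2.
Initial: T₁ = [S(1−0.24)/(4σ)]^(1/4) = 257.5 K.
With α = 0.02, T₂ = 274.4 K.
Change: 274.4 − 257.5 = 16.90 K.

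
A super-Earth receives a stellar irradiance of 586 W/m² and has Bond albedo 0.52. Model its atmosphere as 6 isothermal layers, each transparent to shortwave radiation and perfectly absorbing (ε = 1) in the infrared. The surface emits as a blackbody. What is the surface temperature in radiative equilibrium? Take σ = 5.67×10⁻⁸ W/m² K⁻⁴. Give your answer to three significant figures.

305 kelvin

The effective emission temperature is T_e = [S(1−α)/(4σ)]^¼ = 187.7 K.
For an N-layer opaque stack, T_s⁴ = (N+1)T_e⁴, hence T_s = (7)^(1/4)×187.7 K = 305.2 K.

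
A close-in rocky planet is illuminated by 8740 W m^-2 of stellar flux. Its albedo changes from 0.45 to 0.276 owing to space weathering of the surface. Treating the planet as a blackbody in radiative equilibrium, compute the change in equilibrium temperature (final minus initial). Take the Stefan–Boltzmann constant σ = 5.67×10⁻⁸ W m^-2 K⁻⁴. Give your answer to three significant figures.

27.1 K

Before: T₁ = [8740·0.55/(4σ)]^(1/4) = 381.6 K.
With α = 0.276, T₂ = 408.7 K.
ΔT = T₂ − T₁ = 27.14 K.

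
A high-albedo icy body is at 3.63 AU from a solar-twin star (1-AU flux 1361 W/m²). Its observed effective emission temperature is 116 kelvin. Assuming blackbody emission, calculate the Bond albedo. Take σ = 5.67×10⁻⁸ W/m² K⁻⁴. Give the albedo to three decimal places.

By the inverse-square law, S = 1361/3.63² = 103.3 W/m².
Energy balance: S(1−α)/4 = σT⁴, so 1−α = 4σT⁴/S.
σT⁴ = 10.27 W/m², so 4σT⁴ = 41.07 W/m².
1−α = 41.07/103.3 = 0.3976, so α = 0.6024.

0.602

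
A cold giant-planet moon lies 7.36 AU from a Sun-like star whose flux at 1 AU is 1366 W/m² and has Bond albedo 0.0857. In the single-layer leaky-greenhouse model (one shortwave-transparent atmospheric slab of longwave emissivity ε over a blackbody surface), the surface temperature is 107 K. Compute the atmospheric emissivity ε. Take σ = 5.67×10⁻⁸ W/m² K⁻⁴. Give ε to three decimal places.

Flux at the orbit: S = 1366/(7.36)² = 25.22 W/m².
TOA balance gives T_e = 100.4 K.
Inverting T_s⁴ = 2T_e⁴/(2−ε): (T_e/T_s)⁴ = 0.7755, so ε = 2(1 − 0.7755) = 0.4489.

0.449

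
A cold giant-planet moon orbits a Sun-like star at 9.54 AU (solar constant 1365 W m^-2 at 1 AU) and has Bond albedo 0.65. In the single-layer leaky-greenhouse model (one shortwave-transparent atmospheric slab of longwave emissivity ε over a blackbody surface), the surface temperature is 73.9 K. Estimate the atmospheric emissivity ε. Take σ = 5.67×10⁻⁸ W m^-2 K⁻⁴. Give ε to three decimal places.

Irradiance scales as 1/d², so S = 1365 W m^-2 × (1/9.54)² = 15.00 W m^-2.
First, T_e = [15.00·(1−0.65)/(4σ)]^(1/4) = 69.36 K.
Inverting T_s⁴ = 2T_e⁴/(2−ε): (T_e/T_s)⁴ = 0.7760, so ε = 2(1 − 0.7760) = 0.4479.

0.448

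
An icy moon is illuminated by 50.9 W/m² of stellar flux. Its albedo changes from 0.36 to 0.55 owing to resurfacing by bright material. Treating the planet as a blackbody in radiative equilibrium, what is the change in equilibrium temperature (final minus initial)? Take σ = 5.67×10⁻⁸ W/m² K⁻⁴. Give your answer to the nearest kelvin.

Initial: T₁ = [S(1−0.36)/(4σ)]^(1/4) = 109.5 K.
With α = 0.55, T₂ = 100.2 K.
Change: 100.2 − 109.5 = -9.228 K.

-9 K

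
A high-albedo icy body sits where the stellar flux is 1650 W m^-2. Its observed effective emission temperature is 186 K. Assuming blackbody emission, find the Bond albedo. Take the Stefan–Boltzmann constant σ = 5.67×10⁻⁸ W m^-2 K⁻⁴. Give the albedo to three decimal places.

0.835

Energy balance: S(1−α)/4 = σT⁴, so 1−α = 4σT⁴/S.
4σT⁴ = 4·5.67×10⁻⁸·(186)⁴ = 271.5 W m^-2.
1−α = 271.5/1650 = 0.1645, so α = 0.8355.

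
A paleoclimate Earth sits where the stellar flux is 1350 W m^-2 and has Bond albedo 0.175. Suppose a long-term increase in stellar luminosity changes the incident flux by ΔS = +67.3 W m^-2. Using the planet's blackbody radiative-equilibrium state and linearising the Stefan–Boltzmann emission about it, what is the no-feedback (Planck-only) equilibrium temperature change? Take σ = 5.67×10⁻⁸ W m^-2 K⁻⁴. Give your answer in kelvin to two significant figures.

Unperturbed T_e = [1350·(1−0.175)/(4σ)]^¼ = 264.7 K.
ΔF = Δ[S(1−α)]/4 = (1−0.175)·+67.3/4 = 13.88 W m^-2.
The Planck feedback parameter is 4σT_e³ = 4.207 W m^-2/K.
ΔT₀ = ΔF/λ_P = 13.88/4.207 = 3.30 K.

3.3 K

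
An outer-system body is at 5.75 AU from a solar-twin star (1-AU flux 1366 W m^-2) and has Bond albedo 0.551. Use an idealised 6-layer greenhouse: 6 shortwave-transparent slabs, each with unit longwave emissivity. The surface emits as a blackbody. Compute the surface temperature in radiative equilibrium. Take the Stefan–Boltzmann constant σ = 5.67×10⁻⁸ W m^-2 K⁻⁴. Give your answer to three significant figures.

By the inverse-square law, S = 1366/5.75² = 41.32 W m^-2.
The effective emission temperature is T_e = [S(1−α)/(4σ)]^¼ = 95.10 K.
Layer-by-layer balance gives σT_s⁴ = (N+1)σT_e⁴, so T_s = 7^¼·95.10 = 154.7 K.

155 kelvin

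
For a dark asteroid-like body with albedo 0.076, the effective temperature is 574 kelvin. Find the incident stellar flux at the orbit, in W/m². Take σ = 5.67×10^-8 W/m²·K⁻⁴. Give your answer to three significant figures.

From S(1−α)/4 = σT⁴: S = 4σT⁴/(1−α).
σT⁴ = 5.67×10⁻⁸·(574)⁴ = 6155 W/m².
S = 4·6155/0.924 = 26650 W/m².

26600 W/m²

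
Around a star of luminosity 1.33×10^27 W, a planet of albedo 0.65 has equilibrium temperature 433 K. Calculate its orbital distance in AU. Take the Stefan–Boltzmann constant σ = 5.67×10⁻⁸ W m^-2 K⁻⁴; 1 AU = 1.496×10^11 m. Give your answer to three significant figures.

Energy balance gives S = 4σT⁴/(1−α) = 22780 W m^-2.
S = L/(4πd²) → d = √(L/4πS) = √(1.33×10^27/(4π·22780)) = 6.816×10^10 m = 0.4556 AU.

0.456 AU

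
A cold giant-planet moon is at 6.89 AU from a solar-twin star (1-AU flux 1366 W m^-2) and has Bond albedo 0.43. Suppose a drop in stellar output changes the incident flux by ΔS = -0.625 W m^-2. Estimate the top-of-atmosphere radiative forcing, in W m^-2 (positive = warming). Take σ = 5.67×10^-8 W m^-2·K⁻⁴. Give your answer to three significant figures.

Flux at the orbit: S = 1366/(6.89)² = 28.77 W m^-2.
Only a fraction (1−α) is absorbed and it's spread over 4πR², so ΔF = (1−α)ΔS/4 = -0.08906 W m^-2.

-0.0891 W m^-2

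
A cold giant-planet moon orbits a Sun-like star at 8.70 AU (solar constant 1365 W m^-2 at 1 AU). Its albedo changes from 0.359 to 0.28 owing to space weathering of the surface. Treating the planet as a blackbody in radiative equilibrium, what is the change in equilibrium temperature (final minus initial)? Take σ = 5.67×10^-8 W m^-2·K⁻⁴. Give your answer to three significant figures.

2.49 kelvin

By the inverse-square law, S = 1365/8.70² = 18.03 W m^-2.
Before: T₁ = [18.03·0.641/(4σ)]^(1/4) = 84.49 K.
After:  T₂ = [18.03·0.72/(4σ)]^(1/4) = 86.99 K.
Change: 86.99 − 84.49 = 2.491 K.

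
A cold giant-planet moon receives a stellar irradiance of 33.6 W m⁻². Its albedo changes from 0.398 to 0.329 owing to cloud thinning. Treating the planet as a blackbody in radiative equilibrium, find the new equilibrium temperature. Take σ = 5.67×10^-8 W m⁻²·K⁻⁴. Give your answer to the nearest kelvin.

With the new albedo, S(1−α₂)/4 = 5.636 W m⁻², so T₂ = 99.85 K.

100 K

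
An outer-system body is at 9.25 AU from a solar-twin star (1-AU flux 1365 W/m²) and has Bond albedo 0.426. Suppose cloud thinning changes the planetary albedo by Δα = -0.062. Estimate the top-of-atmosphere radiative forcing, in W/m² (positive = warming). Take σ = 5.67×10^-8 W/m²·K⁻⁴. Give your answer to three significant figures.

Irradiance scales as 1/d², so S = 1365 W/m² × (1/9.25)² = 15.95 W/m².
TOA radiative forcing: ΔF = −S·Δα/4 = −15.95·(-0.062)/4 = 0.2473 W/m².

0.247 W/m²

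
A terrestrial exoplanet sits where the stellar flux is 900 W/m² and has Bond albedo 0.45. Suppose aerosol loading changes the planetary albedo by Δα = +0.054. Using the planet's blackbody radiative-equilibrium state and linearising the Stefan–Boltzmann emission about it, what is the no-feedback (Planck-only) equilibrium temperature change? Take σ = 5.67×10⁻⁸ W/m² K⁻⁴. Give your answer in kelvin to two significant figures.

The baseline emission temperature is T_e = 216.1 K.
TOA radiative forcing: ΔF = −S·Δα/4 = −900.0·(+0.054)/4 = -12.15 W/m².
Planck response: λ_P = 4σT_e³ = 4·5.67×10⁻⁸·(216.1)³ = 2.290 W/m²/K.
So ΔT₀ = -12.15/2.290 = -5.31 K.

-5.3 kelvin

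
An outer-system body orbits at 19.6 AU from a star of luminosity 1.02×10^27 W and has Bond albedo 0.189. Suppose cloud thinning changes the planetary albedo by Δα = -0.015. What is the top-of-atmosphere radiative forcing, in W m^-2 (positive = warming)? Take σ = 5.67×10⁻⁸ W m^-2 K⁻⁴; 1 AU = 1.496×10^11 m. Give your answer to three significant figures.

Orbital distance: d = 19.6 AU = 2.932×10^12 m.
Flux at the orbit: S = L/(4πd²) = 1.02×10^27/(4π·(2.93×10^12)²) = 9.441 W m^-2.
The change in absorbed flux is Δ[S(1−α)/4] = −SΔα/4 = 0.03540 W m^-2.

0.0354 W m^-2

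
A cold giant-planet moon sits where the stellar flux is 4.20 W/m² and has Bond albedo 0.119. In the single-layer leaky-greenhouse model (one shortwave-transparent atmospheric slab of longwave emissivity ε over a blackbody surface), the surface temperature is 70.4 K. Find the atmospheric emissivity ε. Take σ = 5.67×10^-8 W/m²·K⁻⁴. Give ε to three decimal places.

Effective temperature: T_e = [S(1−α)/(4σ)]^(1/4) = 63.55 K.
T_s⁴ = T_e⁴·2/(2−ε) → ε = 2 − 2(T_e/T_s)⁴ = 2 − 2·(63.55/70.4)⁴ = 0.6716.

0.672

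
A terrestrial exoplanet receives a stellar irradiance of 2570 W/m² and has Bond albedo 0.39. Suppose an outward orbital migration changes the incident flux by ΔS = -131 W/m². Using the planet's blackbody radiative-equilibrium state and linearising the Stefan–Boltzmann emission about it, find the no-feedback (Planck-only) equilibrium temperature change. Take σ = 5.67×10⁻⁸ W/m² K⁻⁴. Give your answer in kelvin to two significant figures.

-3.7 K

Unperturbed T_e = [2570·(1−0.39)/(4σ)]^¼ = 288.3 K.
Only a fraction (1−α) is absorbed and it's spread over 4πR², so ΔF = (1−α)ΔS/4 = -19.98 W/m².
Planck response: λ_P = 4σT_e³ = 4·5.67×10⁻⁸·(288.3)³ = 5.437 W/m²/K.
Hence the no-feedback warming is ΔF/(4σT_e³) = -3.67 K.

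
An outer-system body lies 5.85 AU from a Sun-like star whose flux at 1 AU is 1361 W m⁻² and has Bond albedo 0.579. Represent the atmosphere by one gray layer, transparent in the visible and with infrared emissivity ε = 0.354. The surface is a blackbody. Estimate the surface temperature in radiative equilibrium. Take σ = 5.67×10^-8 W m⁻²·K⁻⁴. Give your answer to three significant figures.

97.3 kelvin

Irradiance scales as 1/d², so S = 1361 W m⁻² × (1/5.85)² = 39.77 W m⁻².
At the top of the atmosphere, σT_e⁴ = S(1−α)/4 = 4.186 W m⁻², giving T_e = 92.69 K.
Surface balance with a leaky layer gives σT_s⁴ = σT_e⁴·2/(2−ε), so T_s = T_e·[2/(2−0.354)]^(1/4) = 97.32 K.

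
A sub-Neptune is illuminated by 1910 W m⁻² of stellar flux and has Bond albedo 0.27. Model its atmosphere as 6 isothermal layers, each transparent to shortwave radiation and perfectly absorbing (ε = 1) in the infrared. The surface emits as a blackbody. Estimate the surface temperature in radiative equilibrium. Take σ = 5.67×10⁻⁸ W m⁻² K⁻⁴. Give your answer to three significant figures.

455 K

The effective emission temperature is T_e = [S(1−α)/(4σ)]^¼ = 280.0 K.
With N = 6 opaque layers, T_s = (N+1)^(1/4)·T_e = 7^(1/4)·280.0 = 455.5 K.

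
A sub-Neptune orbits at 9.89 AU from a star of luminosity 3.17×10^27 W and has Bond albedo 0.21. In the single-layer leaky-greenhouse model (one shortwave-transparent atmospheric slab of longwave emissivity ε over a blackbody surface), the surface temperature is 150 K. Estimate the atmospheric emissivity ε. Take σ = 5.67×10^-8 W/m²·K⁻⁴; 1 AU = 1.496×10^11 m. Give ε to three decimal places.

d = 9.89 × 1.496×10^11 m = 1.480×10^12 m.
Spreading L over a sphere of radius d: S = 3.17×10^27/(4π·1.48×10^12²) = 115.2 W/m².
First, T_e = [115.2·(1−0.21)/(4σ)]^(1/4) = 141.5 K.
T_s⁴ = T_e⁴·2/(2−ε) → ε = 2 − 2(T_e/T_s)⁴ = 2 − 2·(141.5/150)⁴ = 0.4142.

0.414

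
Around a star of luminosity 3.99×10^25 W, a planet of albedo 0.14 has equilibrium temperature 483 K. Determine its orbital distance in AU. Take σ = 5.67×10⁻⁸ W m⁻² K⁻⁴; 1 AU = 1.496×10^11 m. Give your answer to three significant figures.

0.0994 AU

The flux needed for this T is 4σT⁴/(1−0.14) = 14350 W m⁻².
Then d = [L/(4πS)]^(1/2) = 1.487×10^10 m, i.e. 0.09942 AU.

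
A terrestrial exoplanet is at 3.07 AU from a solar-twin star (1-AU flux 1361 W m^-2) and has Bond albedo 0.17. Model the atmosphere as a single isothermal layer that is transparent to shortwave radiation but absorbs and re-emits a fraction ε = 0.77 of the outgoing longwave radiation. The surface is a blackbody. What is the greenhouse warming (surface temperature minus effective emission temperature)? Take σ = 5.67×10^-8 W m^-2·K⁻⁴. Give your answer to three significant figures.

Irradiance scales as 1/d², so S = 1361 W m^-2 × (1/3.07)² = 144.4 W m^-2.
Effective emission temperature (TOA balance): σT_e⁴ = S(1−α)/4 = 29.96 W m^-2 → T_e = 151.6 K.
For a single slab of emissivity ε, T_s⁴ = 2T_e⁴/(2−ε); thus T_s = 151.6·(1.626)^(1/4) = 171.2 K.
Greenhouse warming: T_s − T_e = 19.59 K.

19.6 K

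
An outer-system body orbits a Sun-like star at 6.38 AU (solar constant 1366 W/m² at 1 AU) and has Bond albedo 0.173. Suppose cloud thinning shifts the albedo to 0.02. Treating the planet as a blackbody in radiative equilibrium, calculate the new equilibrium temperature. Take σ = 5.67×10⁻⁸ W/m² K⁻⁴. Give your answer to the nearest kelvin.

110 K

Flux at the orbit: S = 1366/(6.38)² = 33.56 W/m².
New equilibrium: T₂ = [(1−0.02)·33.56/(4σ)]^(1/4) = 109.7 K.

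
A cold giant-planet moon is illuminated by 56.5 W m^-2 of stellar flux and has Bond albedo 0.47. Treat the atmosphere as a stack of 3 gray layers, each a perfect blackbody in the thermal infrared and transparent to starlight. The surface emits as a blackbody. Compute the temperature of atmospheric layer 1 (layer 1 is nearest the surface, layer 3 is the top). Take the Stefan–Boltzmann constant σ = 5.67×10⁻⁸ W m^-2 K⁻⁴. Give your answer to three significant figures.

141 kelvin

Top-of-atmosphere balance: σT_e⁴ = S(1−α)/4 = 7.486 W m^-2 → T_e = 107.2 K.
In the N-layer model, layer k (counted from the surface) has T_k = (N+1−k)^(1/4)·T_e.
With k = 1: T_1 = (3+1−1)^¼·107.2 K = 141.1 K.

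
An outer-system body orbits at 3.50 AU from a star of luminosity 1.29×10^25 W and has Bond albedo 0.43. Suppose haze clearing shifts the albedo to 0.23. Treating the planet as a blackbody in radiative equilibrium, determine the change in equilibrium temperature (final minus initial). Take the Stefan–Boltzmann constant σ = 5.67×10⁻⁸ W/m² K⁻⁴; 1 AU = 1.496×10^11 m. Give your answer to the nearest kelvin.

d = 3.50 × 1.496×10^11 m = 5.236×10^11 m.
Flux at the orbit: S = L/(4πd²) = 1.29×10^25/(4π·(5.24×10^11)²) = 3.744 W/m².
With α = 0.43, T₁ = 55.39 K.
After:  T₂ = [3.744·0.77/(4σ)]^(1/4) = 59.71 K.
ΔT = T₂ − T₁ = 4.325 K.

4 K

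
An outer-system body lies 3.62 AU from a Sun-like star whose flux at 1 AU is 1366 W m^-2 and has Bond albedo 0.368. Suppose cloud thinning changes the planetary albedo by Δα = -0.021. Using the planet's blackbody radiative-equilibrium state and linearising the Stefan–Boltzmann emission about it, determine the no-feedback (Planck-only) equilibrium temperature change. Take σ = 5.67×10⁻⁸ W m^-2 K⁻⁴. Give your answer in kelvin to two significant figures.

By the inverse-square law, S = 1366/3.62² = 104.2 W m^-2.
Reference equilibrium: T_e = [S(1−α)/(4σ)]^(1/4) = 130.6 K.
The change in absorbed flux is Δ[S(1−α)/4] = −SΔα/4 = 0.5473 W m^-2.
Linearising σT⁴ gives d(σT⁴)/dT = 4σT_e³ = 0.5046 W m^-2 per K.
So ΔT₀ = 0.5473/0.5046 = 1.08 K.

1.1 kelvin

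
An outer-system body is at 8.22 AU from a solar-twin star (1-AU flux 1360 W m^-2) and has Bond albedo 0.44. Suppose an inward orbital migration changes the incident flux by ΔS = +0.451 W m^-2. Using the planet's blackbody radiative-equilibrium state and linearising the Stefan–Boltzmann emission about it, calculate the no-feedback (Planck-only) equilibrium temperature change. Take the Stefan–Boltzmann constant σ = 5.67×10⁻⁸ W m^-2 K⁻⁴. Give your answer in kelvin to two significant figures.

0.47 K

By the inverse-square law, S = 1360/8.22² = 20.13 W m^-2.
Reference equilibrium: T_e = [S(1−α)/(4σ)]^(1/4) = 83.96 K.
TOA radiative forcing: ΔF = (1−α)ΔS/4 = 0.56·(+0.451)/4 = 0.06314 W m^-2.
The Planck feedback parameter is 4σT_e³ = 0.1342 W m^-2/K.
ΔT₀ = ΔF/λ_P = 0.06314/0.1342 = 0.470 K.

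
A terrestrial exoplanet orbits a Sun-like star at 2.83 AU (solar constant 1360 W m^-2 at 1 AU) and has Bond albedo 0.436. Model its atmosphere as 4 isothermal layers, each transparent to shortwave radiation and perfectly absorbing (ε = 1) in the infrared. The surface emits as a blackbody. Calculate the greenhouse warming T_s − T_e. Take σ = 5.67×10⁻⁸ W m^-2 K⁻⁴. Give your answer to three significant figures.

Flux at the orbit: S = 1360/(2.83)² = 169.8 W m^-2.
Top-of-atmosphere balance: σT_e⁴ = S(1−α)/4 = 23.94 W m^-2 → T_e = 143.4 K.
T_s = (N+1)^(1/4)·T_e = 214.4 K.
Warming: T_s − T_e = 71.01 K.

71.0 K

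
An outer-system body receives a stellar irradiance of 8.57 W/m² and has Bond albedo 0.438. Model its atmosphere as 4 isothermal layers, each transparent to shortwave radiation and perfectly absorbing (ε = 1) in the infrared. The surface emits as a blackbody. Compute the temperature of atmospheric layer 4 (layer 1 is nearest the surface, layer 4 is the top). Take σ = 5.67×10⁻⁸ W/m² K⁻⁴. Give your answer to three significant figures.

OLR = S(1−α)/4 = 1.204 W/m²; the top layer radiates at T_e = 67.88 K.
In the N-layer model, layer k (counted from the surface) has T_k = (N+1−k)^(1/4)·T_e.
With k = 4: T_4 = (4+1−4)^¼·67.88 K = 67.88 K.

67.9 kelvin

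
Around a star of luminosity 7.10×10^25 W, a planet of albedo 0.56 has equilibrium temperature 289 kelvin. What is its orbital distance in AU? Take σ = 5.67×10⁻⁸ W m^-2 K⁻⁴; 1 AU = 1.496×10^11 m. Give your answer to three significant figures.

Energy balance gives S = 4σT⁴/(1−α) = 3596 W m^-2.
Then d = [L/(4πS)]^(1/2) = 3.964×10^10 m, i.e. 0.2650 AU.

0.265 AU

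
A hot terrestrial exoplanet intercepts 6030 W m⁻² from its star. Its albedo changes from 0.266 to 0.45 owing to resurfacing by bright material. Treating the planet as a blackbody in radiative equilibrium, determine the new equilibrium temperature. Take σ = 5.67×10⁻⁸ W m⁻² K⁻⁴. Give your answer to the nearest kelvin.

348 K

With the new albedo, S(1−α₂)/4 = 829.1 W m⁻², so T₂ = 347.7 K.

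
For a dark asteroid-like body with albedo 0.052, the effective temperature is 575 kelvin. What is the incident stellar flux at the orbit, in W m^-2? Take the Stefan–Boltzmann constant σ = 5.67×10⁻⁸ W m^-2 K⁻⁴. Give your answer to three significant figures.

From S(1−α)/4 = σT⁴: S = 4σT⁴/(1−α).
σT⁴ = 5.67×10⁻⁸·(575)⁴ = 6198 W m^-2.
S = 4·6198/0.948 = 26150 W m^-2.

26200 W m^-2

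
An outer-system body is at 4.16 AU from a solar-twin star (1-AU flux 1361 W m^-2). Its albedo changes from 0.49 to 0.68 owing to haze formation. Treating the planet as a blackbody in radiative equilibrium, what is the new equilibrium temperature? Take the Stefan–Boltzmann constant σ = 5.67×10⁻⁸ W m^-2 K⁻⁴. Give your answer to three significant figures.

By the inverse-square law, S = 1361/4.16² = 78.65 W m^-2.
T₂ = [S(1−α₂)/(4σ)]^(1/4) = [78.65·0.32/(4σ)]^(1/4) = 102.6 K.

103 K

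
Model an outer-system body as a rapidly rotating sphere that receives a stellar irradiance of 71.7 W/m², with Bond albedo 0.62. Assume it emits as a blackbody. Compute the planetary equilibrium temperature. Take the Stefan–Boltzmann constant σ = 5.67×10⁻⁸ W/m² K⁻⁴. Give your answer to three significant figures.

105 kelvin

The planet absorbs (1−α)S over its disc πR² and re-emits over 4πR², so the mean absorbed flux is (1−0.62)·71.70/4 = 6.812 W/m².
Balancing against σT⁴: T = (6.812/5.67×10⁻⁸)^(1/4) = 104.7 K.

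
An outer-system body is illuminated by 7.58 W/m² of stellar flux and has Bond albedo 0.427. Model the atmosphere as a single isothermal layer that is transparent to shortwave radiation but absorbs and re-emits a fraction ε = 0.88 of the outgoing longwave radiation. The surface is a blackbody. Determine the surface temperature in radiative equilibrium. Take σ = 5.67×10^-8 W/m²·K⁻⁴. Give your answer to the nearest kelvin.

Effective emission temperature (TOA balance): σT_e⁴ = S(1−α)/4 = 1.086 W/m² → T_e = 66.15 K.
The surface balance (absorbed SW + ε·downward IR = σT_s⁴) with T_a⁴ = T_s⁴/2 reduces to T_s = T_e·[2/(2−ε)]^¼ = 76.47 K.

76 K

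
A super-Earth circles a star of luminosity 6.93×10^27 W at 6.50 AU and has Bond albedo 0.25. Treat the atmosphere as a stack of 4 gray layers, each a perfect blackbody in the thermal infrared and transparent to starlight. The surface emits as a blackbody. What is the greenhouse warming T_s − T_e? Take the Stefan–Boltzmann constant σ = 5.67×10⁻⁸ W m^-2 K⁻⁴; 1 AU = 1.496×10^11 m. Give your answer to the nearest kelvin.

Orbital distance: d = 6.50 AU = 9.724×10^11 m.
Spreading L over a sphere of radius d: S = 6.93×10^27/(4π·9.72×10^11²) = 583.2 W m^-2.
Top-of-atmosphere balance: σT_e⁴ = S(1−α)/4 = 109.4 W m^-2 → T_e = 209.6 K.
Surface: T_s = (5)^¼·T_e = 313.4 K.
So the greenhouse effect raises the surface by 313.4 − 209.6 = 103.8 K.

104 K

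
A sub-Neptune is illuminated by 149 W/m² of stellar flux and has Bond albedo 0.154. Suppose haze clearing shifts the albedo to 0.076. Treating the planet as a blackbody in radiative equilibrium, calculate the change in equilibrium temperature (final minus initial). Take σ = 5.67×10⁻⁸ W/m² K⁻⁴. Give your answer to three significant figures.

3.42 kelvin

Initial: T₁ = [S(1−0.154)/(4σ)]^(1/4) = 153.5 K.
Final:   T₂ = [S(1−0.076)/(4σ)]^(1/4) = 157.0 K.
ΔT = T₂ − T₁ = 3.423 K.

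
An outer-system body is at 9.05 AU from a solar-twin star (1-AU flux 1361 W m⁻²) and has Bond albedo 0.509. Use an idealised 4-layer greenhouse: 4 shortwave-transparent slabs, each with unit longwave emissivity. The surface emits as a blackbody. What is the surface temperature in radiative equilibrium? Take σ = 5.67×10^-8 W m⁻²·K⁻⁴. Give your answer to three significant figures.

116 K

Flux at the orbit: S = 1361/(9.05)² = 16.62 W m⁻².
Top-of-atmosphere balance: σT_e⁴ = S(1−α)/4 = 2.040 W m⁻² → T_e = 77.45 K.
With N = 4 opaque layers, T_s = (N+1)^(1/4)·T_e = 5^(1/4)·77.45 = 115.8 K.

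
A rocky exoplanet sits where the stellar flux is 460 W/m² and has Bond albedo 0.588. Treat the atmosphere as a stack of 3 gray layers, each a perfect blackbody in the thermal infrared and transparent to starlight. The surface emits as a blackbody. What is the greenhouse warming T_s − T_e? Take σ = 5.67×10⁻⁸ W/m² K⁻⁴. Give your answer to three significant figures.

OLR = S(1−α)/4 = 47.38 W/m²; the top layer radiates at T_e = 170.0 K.
T_s = (N+1)^(1/4)·T_e = 240.4 K.
Warming: T_s − T_e = 70.43 K.

70.4 K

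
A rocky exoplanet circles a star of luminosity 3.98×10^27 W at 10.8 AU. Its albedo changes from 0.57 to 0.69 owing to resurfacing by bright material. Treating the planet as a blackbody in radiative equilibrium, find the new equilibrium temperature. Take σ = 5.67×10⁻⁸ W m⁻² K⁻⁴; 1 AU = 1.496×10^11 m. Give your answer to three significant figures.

Orbital distance: d = 10.8 AU = 1.616×10^12 m.
S = L/(4πd²) = 121.3 W m⁻².
New equilibrium: T₂ = [(1−0.69)·121.3/(4σ)]^(1/4) = 113.5 K.

113 K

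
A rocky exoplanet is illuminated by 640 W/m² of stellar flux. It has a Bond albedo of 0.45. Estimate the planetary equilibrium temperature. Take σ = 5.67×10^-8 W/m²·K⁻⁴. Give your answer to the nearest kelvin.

198 K

The planet absorbs (1−α)S over its disc πR² and re-emits over 4πR², so the mean absorbed flux is (1−0.45)·640.0/4 = 88.00 W/m².
In equilibrium σT⁴ equals this, so T = 198.5 K.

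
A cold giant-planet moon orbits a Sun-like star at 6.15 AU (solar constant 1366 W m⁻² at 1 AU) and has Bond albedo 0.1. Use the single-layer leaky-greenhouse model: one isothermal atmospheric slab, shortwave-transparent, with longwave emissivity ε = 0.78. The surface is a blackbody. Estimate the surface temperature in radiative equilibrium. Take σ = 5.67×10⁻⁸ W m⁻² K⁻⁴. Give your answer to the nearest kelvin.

124 kelvin

Flux at the orbit: S = 1366/(6.15)² = 36.12 W m⁻².
Effective emission temperature (TOA balance): σT_e⁴ = S(1−α)/4 = 8.126 W m⁻² → T_e = 109.4 K.
The surface balance (absorbed SW + ε·downward IR = σT_s⁴) with T_a⁴ = T_s⁴/2 reduces to T_s = T_e·[2/(2−ε)]^¼ = 123.8 K.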